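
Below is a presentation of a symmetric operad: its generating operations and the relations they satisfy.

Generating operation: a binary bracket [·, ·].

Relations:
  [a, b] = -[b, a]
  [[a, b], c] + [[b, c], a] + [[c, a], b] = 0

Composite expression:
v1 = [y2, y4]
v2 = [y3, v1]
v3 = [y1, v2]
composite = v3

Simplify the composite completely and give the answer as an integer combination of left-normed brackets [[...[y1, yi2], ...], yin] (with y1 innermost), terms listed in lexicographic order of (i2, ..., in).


-[[[y1, y2], y4], y3] + [[[y1, y3], y2], y4] - [[[y1, y3], y4], y2] + [[[y1, y4], y2], y3]

A multilinear Lie element is pinned by y1-initial words (y1 innermost).
Composite bracket: [y1, [y3, [y2, y4]]]
Full expansion: 8 signed words from ab - ba (2^3 = 8).
Coefficients come from the y1-initial words:
  word y1y2y4y3 has sign -1, contributing -[[[y1, y2], y4], y3]
  word y1y3y2y4 has sign +1, contributing +[[[y1, y3], y2], y4]
  word y1y3y4y2 has sign -1, contributing -[[[y1, y3], y4], y2]
  word y1y4y2y3 has sign +1, contributing +[[[y1, y4], y2], y3]


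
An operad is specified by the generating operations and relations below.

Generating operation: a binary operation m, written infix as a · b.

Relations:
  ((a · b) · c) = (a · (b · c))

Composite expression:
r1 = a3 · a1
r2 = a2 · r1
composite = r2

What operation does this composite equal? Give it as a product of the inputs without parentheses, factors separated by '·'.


a2 · a3 · a1

The m-tree's shape is irrelevant; the a-reading-order decides.
(a3 · a1) flattens to a3 · a1
(a2 · (a3 · a1)) flattens to a2 · a3 · a1


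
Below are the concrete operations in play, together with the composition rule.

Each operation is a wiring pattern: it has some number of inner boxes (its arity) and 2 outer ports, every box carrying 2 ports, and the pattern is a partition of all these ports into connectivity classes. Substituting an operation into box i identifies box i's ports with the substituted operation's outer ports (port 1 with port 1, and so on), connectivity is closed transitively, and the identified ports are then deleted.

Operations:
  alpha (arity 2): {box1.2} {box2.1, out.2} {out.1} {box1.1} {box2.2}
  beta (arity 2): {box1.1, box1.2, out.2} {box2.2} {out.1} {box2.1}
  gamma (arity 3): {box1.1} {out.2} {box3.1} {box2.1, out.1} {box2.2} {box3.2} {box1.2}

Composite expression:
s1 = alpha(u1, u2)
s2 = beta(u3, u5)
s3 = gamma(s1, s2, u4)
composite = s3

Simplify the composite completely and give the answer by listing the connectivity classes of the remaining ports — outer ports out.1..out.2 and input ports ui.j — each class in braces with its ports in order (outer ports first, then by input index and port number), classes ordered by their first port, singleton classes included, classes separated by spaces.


Treat the ports identified at gamma as solder joints: merge, then drop.
after alpha, the pattern on (u1, u2) reads {out.1} {out.2, u2.1} {u1.1} {u1.2} {u2.2} (out.j = its outer ports)
after beta, the pattern on (u3, u5) reads {out.1} {out.2, u3.1, u3.2} {u5.1} {u5.2} (out.j = its outer ports)
after gamma, the pattern on (u1, u2, u3, u5, u4) reads {out.1} {out.2} {u1.1} {u1.2} {u2.1} {u2.2} {u3.1, u3.2} {u4.1} {u4.2} {u5.1} {u5.2} (out.j = its outer ports)

{out.1} {out.2} {u1.1} {u1.2} {u2.1} {u2.2} {u3.1, u3.2} {u4.1} {u4.2} {u5.1} {u5.2}


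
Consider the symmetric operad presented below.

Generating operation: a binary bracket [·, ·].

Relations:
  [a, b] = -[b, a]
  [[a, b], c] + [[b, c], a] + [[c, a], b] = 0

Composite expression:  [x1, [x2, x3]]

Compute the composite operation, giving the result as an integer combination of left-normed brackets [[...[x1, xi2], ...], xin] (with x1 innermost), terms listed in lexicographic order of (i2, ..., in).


[[x1, x2], x3] - [[x1, x3], x2]

In the tensor algebra, words opening x1 carry the x1-anchored form.
Composite bracket: [x1, [x2, x3]]
The bracket unfolds into 4 signed words via [a, b] = ab - ba (2^2 = 4).
Keep just the words that open with x1:
  word x1x2x3 has sign +1, contributing +[[x1, x2], x3]
  word x1x3x2 has sign -1, contributing -[[x1, x3], x2]


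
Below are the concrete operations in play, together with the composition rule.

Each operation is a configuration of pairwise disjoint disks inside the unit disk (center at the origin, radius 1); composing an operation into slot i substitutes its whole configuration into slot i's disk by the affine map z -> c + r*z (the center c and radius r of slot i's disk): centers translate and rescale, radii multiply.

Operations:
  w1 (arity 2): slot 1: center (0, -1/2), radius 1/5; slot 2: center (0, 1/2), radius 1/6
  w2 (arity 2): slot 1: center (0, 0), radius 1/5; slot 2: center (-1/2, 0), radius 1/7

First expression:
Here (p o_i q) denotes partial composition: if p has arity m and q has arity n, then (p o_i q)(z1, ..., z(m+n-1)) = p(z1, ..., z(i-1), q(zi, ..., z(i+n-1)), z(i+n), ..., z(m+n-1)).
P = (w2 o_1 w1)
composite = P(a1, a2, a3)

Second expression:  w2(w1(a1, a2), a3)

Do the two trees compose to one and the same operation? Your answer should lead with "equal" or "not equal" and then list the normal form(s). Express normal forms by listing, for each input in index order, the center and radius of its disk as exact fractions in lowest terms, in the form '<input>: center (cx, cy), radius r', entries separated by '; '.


equal; the common form is a1: center (0, -1/10), radius 1/25; a2: center (0, 1/10), radius 1/30; a3: center (-1/2, 0), radius 1/7


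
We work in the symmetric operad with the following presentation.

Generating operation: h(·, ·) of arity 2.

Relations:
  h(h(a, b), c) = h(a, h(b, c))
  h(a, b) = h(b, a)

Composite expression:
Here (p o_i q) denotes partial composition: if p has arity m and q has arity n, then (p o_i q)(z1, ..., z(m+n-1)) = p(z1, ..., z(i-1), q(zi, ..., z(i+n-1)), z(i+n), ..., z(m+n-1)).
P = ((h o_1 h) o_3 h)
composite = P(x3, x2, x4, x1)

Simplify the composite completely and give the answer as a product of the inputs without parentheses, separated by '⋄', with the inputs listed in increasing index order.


Both nesting and order wash out for h; what remains is which x's occur.
h(x3, x2) reduces to x3 ⋄ x2
h(x4, x1) reduces to x4 ⋄ x1
h(h(x3, x2), h(x4, x1)) reduces to x3 ⋄ x2 ⋄ x4 ⋄ x1
reordering the factors by index: x1 ⋄ x2 ⋄ x3 ⋄ x4

x1 ⋄ x2 ⋄ x3 ⋄ x4


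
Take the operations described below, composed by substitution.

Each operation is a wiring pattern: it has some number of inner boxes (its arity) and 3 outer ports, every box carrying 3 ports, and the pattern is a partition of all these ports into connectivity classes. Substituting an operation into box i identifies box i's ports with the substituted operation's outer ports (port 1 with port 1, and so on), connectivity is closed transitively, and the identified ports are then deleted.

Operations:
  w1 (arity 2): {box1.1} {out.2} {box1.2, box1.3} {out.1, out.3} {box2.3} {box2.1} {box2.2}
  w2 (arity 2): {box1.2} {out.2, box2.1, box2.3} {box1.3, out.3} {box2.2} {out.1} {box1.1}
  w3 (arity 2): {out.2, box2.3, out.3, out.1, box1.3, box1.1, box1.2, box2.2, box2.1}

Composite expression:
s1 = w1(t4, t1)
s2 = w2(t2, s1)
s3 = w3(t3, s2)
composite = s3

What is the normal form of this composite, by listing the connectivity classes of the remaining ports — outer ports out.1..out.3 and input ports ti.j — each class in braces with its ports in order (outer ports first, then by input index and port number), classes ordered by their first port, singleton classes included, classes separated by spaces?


{out.1, out.2, out.3, t2.3, t3.1, t3.2, t3.3} {t1.1} {t1.2} {t1.3} {t2.1} {t2.2} {t4.1} {t4.2, t4.3}

Treat the ports identified at w3 as solder joints: merge, then drop.
w1 over (t4, t1) gives {out.1, out.3} {out.2} {t1.1} {t1.2} {t1.3} {t4.1} {t4.2, t4.3}, out.j being that stage's outer ports
w2 over (t2, t4, t1) gives {out.1} {out.2} {out.3, t2.3} {t1.1} {t1.2} {t1.3} {t2.1} {t2.2} {t4.1} {t4.2, t4.3}, out.j being that stage's outer ports
w3 over (t3, t2, t4, t1) gives {out.1, out.2, out.3, t2.3, t3.1, t3.2, t3.3} {t1.1} {t1.2} {t1.3} {t2.1} {t2.2} {t4.1} {t4.2, t4.3}, out.j being that stage's outer ports


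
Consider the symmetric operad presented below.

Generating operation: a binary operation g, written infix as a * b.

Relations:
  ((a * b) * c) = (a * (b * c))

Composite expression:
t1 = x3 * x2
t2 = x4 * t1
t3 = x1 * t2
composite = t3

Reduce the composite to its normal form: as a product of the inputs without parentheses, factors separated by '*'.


Associativity of g dissolves the nesting; only the x-input order survives.
(x3 * x2) collapses to x3 * x2
(x4 * (x3 * x2)) collapses to x4 * x3 * x2
(x1 * (x4 * (x3 * x2))) collapses to x1 * x4 * x3 * x2

x1 * x4 * x3 * x2


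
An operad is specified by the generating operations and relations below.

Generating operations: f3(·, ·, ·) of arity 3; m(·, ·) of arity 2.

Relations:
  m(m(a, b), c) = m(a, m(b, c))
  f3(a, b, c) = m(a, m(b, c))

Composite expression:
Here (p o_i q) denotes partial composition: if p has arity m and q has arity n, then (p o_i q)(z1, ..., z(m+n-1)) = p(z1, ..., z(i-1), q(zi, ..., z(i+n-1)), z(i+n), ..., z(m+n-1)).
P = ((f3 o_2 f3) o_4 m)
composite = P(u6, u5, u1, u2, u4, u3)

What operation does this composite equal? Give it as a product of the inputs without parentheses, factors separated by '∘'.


Associativity of f3 dissolves the nesting; only the u-input order survives.
m(u2, u4) linearizes to u2 ∘ u4
f3(u5, u1, m(u2, u4)) linearizes to u5 ∘ u1 ∘ u2 ∘ u4
f3(u6, f3(u5, u1, m(u2, u4)), u3) linearizes to u6 ∘ u5 ∘ u1 ∘ u2 ∘ u4 ∘ u3

u6 ∘ u5 ∘ u1 ∘ u2 ∘ u4 ∘ u3


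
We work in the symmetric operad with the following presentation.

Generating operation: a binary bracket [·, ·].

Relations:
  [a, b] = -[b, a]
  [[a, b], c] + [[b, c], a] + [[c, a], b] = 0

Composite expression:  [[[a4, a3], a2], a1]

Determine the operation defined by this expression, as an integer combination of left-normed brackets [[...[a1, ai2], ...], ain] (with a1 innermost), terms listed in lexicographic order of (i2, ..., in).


Expand each bracket as ab - ba; the a1-initial words give the coefficients.
Composite bracket: [[[a4, a3], a2], a1]
Each bracket splits as ab - ba, giving 8 signed words (2^3 = 8).
Only words starting with a1 matter:
  word a1a2a3a4 has sign -1, contributing -[[[a1, a2], a3], a4]
  word a1a2a4a3 has sign +1, contributing +[[[a1, a2], a4], a3]
  word a1a3a4a2 has sign +1, contributing +[[[a1, a3], a4], a2]
  word a1a4a3a2 has sign -1, contributing -[[[a1, a4], a3], a2]

-[[[a1, a2], a3], a4] + [[[a1, a2], a4], a3] + [[[a1, a3], a4], a2] - [[[a1, a4], a3], a2]


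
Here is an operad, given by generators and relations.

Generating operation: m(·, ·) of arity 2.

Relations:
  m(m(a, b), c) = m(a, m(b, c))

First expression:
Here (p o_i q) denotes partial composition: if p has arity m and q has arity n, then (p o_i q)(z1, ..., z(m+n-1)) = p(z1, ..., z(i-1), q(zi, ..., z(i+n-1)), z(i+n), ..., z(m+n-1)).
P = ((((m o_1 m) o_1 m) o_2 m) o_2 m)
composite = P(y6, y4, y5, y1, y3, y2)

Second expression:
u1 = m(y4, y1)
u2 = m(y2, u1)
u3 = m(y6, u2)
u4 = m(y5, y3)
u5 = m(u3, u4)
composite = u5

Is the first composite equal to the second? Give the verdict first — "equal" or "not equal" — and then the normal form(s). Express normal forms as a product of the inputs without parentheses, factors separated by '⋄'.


not equal — first y6 ⋄ y4 ⋄ y5 ⋄ y1 ⋄ y3 ⋄ y2, second y6 ⋄ y2 ⋄ y4 ⋄ y1 ⋄ y5 ⋄ y3

The first expression, normalized: y6 ⋄ y4 ⋄ y5 ⋄ y1 ⋄ y3 ⋄ y2
The second expression, normalized: y6 ⋄ y2 ⋄ y4 ⋄ y1 ⋄ y5 ⋄ y3
They disagree, so not equal.


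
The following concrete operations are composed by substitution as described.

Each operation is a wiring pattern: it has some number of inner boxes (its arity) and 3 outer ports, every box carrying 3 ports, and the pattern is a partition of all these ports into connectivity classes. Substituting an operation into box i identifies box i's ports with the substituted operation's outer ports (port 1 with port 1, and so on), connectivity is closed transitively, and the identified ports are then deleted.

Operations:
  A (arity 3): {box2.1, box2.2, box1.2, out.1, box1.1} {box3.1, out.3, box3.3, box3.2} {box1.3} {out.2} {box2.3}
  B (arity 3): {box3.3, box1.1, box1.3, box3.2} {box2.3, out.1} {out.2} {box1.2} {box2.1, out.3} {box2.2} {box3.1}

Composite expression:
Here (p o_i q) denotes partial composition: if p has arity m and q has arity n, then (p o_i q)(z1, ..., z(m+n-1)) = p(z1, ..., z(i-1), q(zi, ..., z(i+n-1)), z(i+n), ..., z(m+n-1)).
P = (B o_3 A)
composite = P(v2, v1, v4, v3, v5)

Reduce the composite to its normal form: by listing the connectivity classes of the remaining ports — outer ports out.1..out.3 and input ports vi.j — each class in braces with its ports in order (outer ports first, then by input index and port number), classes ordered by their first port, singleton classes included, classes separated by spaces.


{out.1, v1.3} {out.2} {out.3, v1.1} {v1.2} {v2.1, v2.3, v5.1, v5.2, v5.3} {v2.2} {v3.1, v3.2, v4.1, v4.2} {v3.3} {v4.3}

Reachability decides: close wires over B-identified ports.
after A, the pattern on (v4, v3, v5) reads {out.1, v3.1, v3.2, v4.1, v4.2} {out.2} {out.3, v5.1, v5.2, v5.3} {v3.3} {v4.3} (out.j = its outer ports)
after B, the pattern on (v2, v1, v4, v3, v5) reads {out.1, v1.3} {out.2} {out.3, v1.1} {v1.2} {v2.1, v2.3, v5.1, v5.2, v5.3} {v2.2} {v3.1, v3.2, v4.1, v4.2} {v3.3} {v4.3} (out.j = its outer ports)


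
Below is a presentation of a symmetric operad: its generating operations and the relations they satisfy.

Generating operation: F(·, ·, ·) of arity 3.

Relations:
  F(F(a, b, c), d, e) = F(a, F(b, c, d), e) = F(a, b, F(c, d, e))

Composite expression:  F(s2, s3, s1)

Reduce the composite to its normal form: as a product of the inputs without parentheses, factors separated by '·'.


Under associativity of F, the answer is the s's in reading order.
F(s2, s3, s1) flattens to s2 · s3 · s1

s2 · s3 · s1


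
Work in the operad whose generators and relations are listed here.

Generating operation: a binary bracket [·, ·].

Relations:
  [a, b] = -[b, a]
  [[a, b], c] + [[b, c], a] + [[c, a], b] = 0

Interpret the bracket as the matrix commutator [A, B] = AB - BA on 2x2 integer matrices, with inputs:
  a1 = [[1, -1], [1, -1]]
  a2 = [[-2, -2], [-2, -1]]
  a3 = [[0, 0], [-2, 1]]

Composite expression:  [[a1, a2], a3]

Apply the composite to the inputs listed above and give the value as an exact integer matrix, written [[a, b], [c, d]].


[[10, -5], [13, -10]]

[a1, a2] = [[4, -5], [3, -4]]
[[a1, a2], a3] = [[10, -5], [13, -10]]


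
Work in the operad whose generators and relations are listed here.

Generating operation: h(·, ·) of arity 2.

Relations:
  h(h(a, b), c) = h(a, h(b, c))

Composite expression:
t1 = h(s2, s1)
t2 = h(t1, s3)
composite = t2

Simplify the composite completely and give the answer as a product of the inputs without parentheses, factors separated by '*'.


s2 * s1 * s3

Every regrouping of h is equal, so read the s-inputs in written order.
h(s2, s1) spells out as s2 * s1
h(h(s2, s1), s3) spells out as s2 * s1 * s3


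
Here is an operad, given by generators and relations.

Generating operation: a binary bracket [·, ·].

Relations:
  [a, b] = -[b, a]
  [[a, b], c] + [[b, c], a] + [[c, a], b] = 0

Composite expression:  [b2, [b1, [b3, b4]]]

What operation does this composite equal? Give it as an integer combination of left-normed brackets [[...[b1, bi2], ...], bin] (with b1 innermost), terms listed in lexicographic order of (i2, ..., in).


A multilinear Lie element is pinned by b1-initial words (b1 innermost).
Composite bracket: [b2, [b1, [b3, b4]]]
Under [a, b] = ab - ba we get 8 signed associative words (2^3 = 8).
Only words starting with b1 matter:
  from b1b3b4b2, sign -1: term -[[[b1, b3], b4], b2]
  from b1b4b3b2, sign +1: term +[[[b1, b4], b3], b2]

-[[[b1, b3], b4], b2] + [[[b1, b4], b3], b2]


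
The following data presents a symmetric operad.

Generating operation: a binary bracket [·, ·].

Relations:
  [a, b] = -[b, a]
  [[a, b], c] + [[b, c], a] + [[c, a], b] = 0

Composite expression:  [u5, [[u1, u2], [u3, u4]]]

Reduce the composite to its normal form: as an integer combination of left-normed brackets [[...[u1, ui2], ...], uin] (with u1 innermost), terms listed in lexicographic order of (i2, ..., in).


-[[[[u1, u2], u3], u4], u5] + [[[[u1, u2], u4], u3], u5]


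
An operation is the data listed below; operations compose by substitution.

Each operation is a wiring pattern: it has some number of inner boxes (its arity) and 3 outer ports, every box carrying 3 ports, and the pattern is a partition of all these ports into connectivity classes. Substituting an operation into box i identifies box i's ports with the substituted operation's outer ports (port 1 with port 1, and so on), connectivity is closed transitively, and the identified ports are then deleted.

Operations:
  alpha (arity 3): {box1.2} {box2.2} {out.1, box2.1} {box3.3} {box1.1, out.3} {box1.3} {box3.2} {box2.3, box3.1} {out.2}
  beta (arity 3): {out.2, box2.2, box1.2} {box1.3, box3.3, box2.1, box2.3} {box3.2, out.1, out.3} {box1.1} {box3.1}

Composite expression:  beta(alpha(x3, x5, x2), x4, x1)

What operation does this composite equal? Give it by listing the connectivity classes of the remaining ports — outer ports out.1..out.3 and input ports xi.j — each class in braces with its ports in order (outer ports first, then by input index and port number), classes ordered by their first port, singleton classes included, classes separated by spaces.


{out.1, out.3, x1.2} {out.2, x4.2} {x1.1} {x1.3, x3.1, x4.1, x4.3} {x2.1, x5.3} {x2.2} {x2.3} {x3.2} {x3.3} {x5.1} {x5.2}


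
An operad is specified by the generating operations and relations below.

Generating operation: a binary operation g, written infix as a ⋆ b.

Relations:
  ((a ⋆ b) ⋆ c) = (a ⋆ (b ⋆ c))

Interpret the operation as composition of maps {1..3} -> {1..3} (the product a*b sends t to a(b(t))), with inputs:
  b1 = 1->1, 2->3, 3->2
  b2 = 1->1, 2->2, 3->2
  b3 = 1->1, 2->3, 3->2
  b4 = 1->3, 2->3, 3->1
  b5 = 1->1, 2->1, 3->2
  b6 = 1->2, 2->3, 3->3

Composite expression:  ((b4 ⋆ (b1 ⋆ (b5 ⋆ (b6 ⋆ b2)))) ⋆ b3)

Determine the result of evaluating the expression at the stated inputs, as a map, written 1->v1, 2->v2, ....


(b6 ⋆ b2) = 1->2, 2->3, 3->3
(b5 ⋆ (b6 ⋆ b2)) = 1->1, 2->2, 3->2
(b1 ⋆ (b5 ⋆ (b6 ⋆ b2))) = 1->1, 2->3, 3->3
(b4 ⋆ (b1 ⋆ (b5 ⋆ (b6 ⋆ b2)))) = 1->3, 2->1, 3->1
((b4 ⋆ (b1 ⋆ (b5 ⋆ (b6 ⋆ b2)))) ⋆ b3) = 1->3, 2->1, 3->1

1->3, 2->1, 3->1


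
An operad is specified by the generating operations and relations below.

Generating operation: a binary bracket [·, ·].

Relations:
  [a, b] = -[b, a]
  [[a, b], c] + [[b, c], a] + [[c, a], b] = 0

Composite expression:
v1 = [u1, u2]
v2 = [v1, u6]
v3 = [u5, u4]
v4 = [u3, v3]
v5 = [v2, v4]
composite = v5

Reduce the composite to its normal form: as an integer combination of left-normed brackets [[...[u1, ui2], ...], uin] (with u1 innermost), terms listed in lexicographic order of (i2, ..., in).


-[[[[[u1, u2], u6], u3], u4], u5] + [[[[[u1, u2], u6], u3], u5], u4] + [[[[[u1, u2], u6], u4], u5], u3] - [[[[[u1, u2], u6], u5], u4], u3]

In the tensor algebra, words opening u1 carry the u1-anchored form.
Composite bracket: [[[u1, u2], u6], [u3, [u5, u4]]]
Under [a, b] = ab - ba we get 32 signed associative words (2^5 = 32).
Only words starting with u1 matter:
  sign of u1u2u6u3u4u5 is -1, so it contributes -[[[[[u1, u2], u6], u3], u4], u5]
  sign of u1u2u6u3u5u4 is +1, so it contributes +[[[[[u1, u2], u6], u3], u5], u4]
  sign of u1u2u6u4u5u3 is +1, so it contributes +[[[[[u1, u2], u6], u4], u5], u3]
  sign of u1u2u6u5u4u3 is -1, so it contributes -[[[[[u1, u2], u6], u5], u4], u3]


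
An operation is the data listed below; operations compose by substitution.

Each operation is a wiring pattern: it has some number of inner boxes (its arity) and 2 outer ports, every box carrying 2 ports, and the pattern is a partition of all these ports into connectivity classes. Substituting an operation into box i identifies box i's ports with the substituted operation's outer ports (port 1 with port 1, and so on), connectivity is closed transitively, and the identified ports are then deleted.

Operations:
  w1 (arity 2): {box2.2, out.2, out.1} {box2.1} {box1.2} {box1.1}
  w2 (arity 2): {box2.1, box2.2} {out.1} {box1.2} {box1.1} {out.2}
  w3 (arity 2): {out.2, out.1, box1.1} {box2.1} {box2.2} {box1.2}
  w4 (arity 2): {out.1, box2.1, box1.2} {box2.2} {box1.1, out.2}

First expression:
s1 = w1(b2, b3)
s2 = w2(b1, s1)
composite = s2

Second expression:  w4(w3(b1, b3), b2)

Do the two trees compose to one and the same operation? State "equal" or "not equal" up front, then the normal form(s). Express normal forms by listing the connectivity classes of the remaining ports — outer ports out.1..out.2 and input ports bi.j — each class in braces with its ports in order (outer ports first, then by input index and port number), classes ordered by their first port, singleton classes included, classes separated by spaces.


not equal: they reduce to {out.1} {out.2} {b1.1} {b1.2} {b2.1} {b2.2} {b3.1} {b3.2} and {out.1, out.2, b1.1, b2.1} {b1.2} {b2.2} {b3.1} {b3.2}


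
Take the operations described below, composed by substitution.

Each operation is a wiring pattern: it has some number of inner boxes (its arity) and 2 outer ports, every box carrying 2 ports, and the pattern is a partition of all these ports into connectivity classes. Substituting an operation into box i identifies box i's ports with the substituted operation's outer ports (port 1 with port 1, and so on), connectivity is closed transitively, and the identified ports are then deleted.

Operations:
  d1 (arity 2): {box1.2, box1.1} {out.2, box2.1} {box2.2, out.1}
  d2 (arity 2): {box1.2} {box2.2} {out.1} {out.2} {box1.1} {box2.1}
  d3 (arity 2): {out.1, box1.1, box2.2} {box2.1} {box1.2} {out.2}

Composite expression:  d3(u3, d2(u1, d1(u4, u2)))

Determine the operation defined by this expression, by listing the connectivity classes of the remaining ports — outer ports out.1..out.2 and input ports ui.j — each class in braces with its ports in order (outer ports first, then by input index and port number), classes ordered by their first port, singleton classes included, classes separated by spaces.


Treat the ports identified at d3 as solder joints: merge, then drop.
through d1, on inputs (u4, u2): {out.1, u2.2} {out.2, u2.1} {u4.1, u4.2} (out.j = stage outer ports)
through d2, on inputs (u1, u4, u2): {out.1} {out.2} {u1.1} {u1.2} {u2.1} {u2.2} {u4.1, u4.2} (out.j = stage outer ports)
through d3, on inputs (u3, u1, u4, u2): {out.1, u3.1} {out.2} {u1.1} {u1.2} {u2.1} {u2.2} {u3.2} {u4.1, u4.2} (out.j = stage outer ports)

{out.1, u3.1} {out.2} {u1.1} {u1.2} {u2.1} {u2.2} {u3.2} {u4.1, u4.2}


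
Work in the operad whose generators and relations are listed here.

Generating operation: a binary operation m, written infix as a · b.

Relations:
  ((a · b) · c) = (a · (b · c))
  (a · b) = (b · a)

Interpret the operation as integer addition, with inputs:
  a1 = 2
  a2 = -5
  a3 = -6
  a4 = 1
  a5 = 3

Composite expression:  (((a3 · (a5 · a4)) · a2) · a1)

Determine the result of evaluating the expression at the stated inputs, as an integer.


(a5 · a4) = 4
(a3 · (a5 · a4)) = -2
((a3 · (a5 · a4)) · a2) = -7
(((a3 · (a5 · a4)) · a2) · a1) = -5

-5


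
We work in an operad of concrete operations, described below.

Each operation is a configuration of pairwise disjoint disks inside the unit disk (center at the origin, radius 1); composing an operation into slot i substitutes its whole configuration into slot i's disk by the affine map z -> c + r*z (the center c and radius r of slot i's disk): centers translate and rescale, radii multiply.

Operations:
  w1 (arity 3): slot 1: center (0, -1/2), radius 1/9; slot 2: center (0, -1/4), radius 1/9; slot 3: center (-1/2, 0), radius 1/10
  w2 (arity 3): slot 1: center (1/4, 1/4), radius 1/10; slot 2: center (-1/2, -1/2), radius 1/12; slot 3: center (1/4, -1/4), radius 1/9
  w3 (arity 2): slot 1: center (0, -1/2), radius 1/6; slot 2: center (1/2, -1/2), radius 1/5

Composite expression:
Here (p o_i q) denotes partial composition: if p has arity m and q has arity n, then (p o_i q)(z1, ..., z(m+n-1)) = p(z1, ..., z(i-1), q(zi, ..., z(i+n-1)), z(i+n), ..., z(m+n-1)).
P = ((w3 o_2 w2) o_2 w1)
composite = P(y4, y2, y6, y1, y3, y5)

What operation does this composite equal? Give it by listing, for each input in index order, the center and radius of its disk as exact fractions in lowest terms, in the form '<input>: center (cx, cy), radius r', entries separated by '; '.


y1: center (27/50, -9/20), radius 1/500; y2: center (11/20, -23/50), radius 1/450; y3: center (2/5, -3/5), radius 1/60; y4: center (0, -1/2), radius 1/6; y5: center (11/20, -11/20), radius 1/45; y6: center (11/20, -91/200), radius 1/450

Nesting under w3 composes maps z -> c + r*z down each y-path.
y4 passes through 1 substitution, ending at center (0, -1/2), radius 1/6
y2 passes through 3 substitutions, ending at center (11/20, -23/50), radius 1/450
y6 passes through 3 substitutions, ending at center (11/20, -91/200), radius 1/450
y1 passes through 3 substitutions, ending at center (27/50, -9/20), radius 1/500
y3 passes through 2 substitutions, ending at center (2/5, -3/5), radius 1/60
y5 passes through 2 substitutions, ending at center (11/20, -11/20), radius 1/45


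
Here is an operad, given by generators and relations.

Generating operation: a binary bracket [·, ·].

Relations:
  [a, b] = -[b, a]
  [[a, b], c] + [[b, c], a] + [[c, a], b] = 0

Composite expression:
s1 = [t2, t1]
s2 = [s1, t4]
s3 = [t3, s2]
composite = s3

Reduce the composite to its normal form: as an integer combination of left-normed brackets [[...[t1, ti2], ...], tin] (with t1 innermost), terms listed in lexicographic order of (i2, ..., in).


[[[t1, t2], t4], t3]

Expand each bracket as ab - ba; the t1-initial words give the coefficients.
Composite bracket: [t3, [[t2, t1], t4]]
The bracket unfolds into 8 signed words via [a, b] = ab - ba (2^3 = 8).
Keep just the words that open with t1:
  t1t2t4t3 appears with sign +1, giving the term +[[[t1, t2], t4], t3]


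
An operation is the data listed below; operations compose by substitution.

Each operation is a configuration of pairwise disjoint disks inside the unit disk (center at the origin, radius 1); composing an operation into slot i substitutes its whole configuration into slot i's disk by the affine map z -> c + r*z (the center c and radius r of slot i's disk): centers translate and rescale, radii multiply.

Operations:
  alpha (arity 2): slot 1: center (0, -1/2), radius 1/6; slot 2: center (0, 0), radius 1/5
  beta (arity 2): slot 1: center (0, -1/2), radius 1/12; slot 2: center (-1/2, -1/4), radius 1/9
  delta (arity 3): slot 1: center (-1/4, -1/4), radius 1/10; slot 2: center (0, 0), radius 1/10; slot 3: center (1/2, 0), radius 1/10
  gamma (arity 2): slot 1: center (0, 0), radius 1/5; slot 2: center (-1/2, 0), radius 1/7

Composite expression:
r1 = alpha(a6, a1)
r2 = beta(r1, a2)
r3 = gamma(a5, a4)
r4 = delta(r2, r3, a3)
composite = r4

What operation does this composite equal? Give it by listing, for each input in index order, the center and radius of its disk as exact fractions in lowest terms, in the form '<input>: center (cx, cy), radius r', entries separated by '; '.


a1: center (-1/4, -3/10), radius 1/600; a2: center (-3/10, -11/40), radius 1/90; a3: center (1/2, 0), radius 1/10; a4: center (-1/20, 0), radius 1/70; a5: center (0, 0), radius 1/50; a6: center (-1/4, -73/240), radius 1/720

Follow each a-input down from delta: c' goes to c + r*c', radius to r*r'.
input a6: applying the 3 nested substitutions gives center (-1/4, -73/240), radius 1/720
input a1: applying the 3 nested substitutions gives center (-1/4, -3/10), radius 1/600
input a2: applying the 2 nested substitutions gives center (-3/10, -11/40), radius 1/90
input a5: applying the 2 nested substitutions gives center (0, 0), radius 1/50
input a4: applying the 2 nested substitutions gives center (-1/20, 0), radius 1/70
input a3: applying the 1 nested substitution gives center (1/2, 0), radius 1/10


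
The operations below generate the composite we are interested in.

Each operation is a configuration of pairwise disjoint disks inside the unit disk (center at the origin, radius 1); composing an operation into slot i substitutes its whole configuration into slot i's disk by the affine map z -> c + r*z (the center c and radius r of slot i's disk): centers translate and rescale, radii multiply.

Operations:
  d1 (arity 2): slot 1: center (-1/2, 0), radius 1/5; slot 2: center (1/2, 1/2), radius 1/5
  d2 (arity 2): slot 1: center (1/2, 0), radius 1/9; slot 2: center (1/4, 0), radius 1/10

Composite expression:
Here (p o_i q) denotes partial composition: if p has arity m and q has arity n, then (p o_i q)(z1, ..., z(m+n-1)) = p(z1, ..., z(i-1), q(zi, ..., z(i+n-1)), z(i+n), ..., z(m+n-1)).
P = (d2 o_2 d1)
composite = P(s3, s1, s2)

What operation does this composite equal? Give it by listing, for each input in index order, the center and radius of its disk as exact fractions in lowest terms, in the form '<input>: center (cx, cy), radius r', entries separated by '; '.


s1: center (1/5, 0), radius 1/50; s2: center (3/10, 1/20), radius 1/50; s3: center (1/2, 0), radius 1/9

Affine substitution under d2: radii multiply and s-centers shift.
tracing s3 down its 1-map path: center (1/2, 0), radius 1/9
tracing s1 down its 2-map path: center (1/5, 0), radius 1/50
tracing s2 down its 2-map path: center (3/10, 1/20), radius 1/50


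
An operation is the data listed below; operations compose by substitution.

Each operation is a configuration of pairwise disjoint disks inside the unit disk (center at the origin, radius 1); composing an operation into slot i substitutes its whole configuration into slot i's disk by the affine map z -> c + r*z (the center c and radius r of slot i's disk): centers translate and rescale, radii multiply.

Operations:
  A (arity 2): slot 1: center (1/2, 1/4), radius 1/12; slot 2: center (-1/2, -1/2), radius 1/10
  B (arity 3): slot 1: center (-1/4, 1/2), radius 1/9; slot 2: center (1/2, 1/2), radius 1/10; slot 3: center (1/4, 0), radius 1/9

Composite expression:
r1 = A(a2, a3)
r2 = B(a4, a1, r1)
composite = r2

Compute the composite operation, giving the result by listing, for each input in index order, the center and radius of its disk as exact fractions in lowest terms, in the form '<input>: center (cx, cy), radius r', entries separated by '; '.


a1: center (1/2, 1/2), radius 1/10; a2: center (11/36, 1/36), radius 1/108; a3: center (7/36, -1/18), radius 1/90; a4: center (-1/4, 1/2), radius 1/9

Affine substitution under B: radii multiply and a-centers shift.
tracing a4 down its 1-map path: center (-1/4, 1/2), radius 1/9
tracing a1 down its 1-map path: center (1/2, 1/2), radius 1/10
tracing a2 down its 2-map path: center (11/36, 1/36), radius 1/108
tracing a3 down its 2-map path: center (7/36, -1/18), radius 1/90


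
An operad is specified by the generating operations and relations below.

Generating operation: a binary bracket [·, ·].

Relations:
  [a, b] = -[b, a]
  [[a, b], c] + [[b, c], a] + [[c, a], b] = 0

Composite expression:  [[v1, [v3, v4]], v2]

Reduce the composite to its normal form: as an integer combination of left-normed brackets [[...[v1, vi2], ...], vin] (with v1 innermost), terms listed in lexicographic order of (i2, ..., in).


[[[v1, v3], v4], v2] - [[[v1, v4], v3], v2]

Expand each bracket as ab - ba; the v1-initial words give the coefficients.
Composite bracket: [[v1, [v3, v4]], v2]
Expanding via [a, b] = ab - ba: 8 signed words (2^3 = 8).
Collect the words opening with v1:
  v1v3v4v2 (sign +1) contributes +[[[v1, v3], v4], v2]
  v1v4v3v2 (sign -1) contributes -[[[v1, v4], v3], v2]


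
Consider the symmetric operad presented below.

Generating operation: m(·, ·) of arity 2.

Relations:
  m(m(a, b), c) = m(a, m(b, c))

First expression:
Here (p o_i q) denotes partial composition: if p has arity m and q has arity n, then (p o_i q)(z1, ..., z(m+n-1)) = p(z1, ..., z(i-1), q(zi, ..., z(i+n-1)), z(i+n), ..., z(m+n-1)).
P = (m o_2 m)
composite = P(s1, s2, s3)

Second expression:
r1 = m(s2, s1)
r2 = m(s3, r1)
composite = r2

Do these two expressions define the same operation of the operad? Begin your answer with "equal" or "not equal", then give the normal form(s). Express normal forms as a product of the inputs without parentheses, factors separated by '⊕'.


not equal — first s1 ⊕ s2 ⊕ s3, second s3 ⊕ s2 ⊕ s1


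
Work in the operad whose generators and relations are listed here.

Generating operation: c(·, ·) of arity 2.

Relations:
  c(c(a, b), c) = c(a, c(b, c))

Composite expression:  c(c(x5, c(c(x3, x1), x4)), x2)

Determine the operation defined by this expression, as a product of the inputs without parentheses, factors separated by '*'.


x5 * x3 * x1 * x4 * x2

Under associativity of c, the answer is the x's in reading order.
c(x3, x1) spells out as x3 * x1
c(c(x3, x1), x4) spells out as x3 * x1 * x4
c(x5, c(c(x3, x1), x4)) spells out as x5 * x3 * x1 * x4
c(c(x5, c(c(x3, x1), x4)), x2) spells out as x5 * x3 * x1 * x4 * x2


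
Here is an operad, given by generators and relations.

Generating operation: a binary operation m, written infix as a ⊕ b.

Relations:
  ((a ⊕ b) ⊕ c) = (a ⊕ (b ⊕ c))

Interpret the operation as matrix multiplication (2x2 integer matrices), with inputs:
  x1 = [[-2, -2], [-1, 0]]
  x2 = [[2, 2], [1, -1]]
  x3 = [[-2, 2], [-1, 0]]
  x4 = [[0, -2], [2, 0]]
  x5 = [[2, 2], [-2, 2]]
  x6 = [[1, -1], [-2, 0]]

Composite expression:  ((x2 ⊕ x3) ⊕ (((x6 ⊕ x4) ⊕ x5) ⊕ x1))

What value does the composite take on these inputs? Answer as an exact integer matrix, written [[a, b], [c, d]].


[[-16, 64], [8, 32]]


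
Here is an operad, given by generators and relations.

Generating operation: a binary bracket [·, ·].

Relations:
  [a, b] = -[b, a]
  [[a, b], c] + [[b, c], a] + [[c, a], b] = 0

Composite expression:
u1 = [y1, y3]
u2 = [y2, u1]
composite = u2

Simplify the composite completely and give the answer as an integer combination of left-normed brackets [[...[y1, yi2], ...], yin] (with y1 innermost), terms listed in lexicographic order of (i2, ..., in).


In the tensor algebra, words opening y1 carry the y1-anchored form.
Composite bracket: [y2, [y1, y3]]
Expanding via [a, b] = ab - ba: 4 signed words (2^2 = 4).
Coefficients come from the y1-initial words:
  from y1y3y2, sign -1: term -[[y1, y3], y2]

-[[y1, y3], y2]


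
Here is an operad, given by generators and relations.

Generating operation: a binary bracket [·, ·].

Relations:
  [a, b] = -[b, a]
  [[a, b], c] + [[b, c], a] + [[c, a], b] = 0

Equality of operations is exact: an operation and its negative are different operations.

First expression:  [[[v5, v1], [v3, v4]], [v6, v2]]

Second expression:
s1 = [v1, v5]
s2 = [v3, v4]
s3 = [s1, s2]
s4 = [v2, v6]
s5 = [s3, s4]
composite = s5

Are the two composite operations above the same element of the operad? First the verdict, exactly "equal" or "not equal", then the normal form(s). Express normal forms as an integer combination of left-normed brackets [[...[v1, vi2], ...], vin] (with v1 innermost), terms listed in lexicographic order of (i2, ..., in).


equal — both sides give [[[[[v1, v5], v3], v4], v2], v6] - [[[[[v1, v5], v3], v4], v6], v2] - [[[[[v1, v5], v4], v3], v2], v6] + [[[[[v1, v5], v4], v3], v6], v2]

Normal form of the first expression: [[[[[v1, v5], v3], v4], v2], v6] - [[[[[v1, v5], v3], v4], v6], v2] - [[[[[v1, v5], v4], v3], v2], v6] + [[[[[v1, v5], v4], v3], v6], v2]
Normal form of the second expression: [[[[[v1, v5], v3], v4], v2], v6] - [[[[[v1, v5], v3], v4], v6], v2] - [[[[[v1, v5], v4], v3], v2], v6] + [[[[[v1, v5], v4], v3], v6], v2]
The normal forms match — equal.


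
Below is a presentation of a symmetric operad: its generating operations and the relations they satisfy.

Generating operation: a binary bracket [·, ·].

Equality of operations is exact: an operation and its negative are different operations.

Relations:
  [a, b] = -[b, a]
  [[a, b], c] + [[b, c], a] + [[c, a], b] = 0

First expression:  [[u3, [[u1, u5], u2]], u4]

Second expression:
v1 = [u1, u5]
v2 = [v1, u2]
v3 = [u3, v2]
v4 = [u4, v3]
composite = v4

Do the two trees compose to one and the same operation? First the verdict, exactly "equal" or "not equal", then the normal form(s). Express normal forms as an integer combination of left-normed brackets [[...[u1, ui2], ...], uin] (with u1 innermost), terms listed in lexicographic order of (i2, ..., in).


not equal — first -[[[[u1, u5], u2], u3], u4], second [[[[u1, u5], u2], u3], u4]

The first expression reduces to -[[[[u1, u5], u2], u3], u4]
The second expression reduces to [[[[u1, u5], u2], u3], u4]
Different reductions; not equal.


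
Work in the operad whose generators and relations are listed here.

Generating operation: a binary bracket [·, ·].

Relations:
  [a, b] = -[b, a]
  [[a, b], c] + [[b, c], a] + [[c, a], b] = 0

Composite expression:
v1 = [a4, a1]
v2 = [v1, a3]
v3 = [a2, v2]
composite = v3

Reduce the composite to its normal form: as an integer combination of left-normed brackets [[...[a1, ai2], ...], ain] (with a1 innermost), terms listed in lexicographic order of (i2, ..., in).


In the tensor algebra, words opening a1 carry the a1-anchored form.
Composite bracket: [a2, [[a4, a1], a3]]
Expanding via [a, b] = ab - ba: 8 signed words (2^3 = 8).
Collect the words opening with a1:
  word a1a4a3a2 has sign +1, contributing +[[[a1, a4], a3], a2]

[[[a1, a4], a3], a2]


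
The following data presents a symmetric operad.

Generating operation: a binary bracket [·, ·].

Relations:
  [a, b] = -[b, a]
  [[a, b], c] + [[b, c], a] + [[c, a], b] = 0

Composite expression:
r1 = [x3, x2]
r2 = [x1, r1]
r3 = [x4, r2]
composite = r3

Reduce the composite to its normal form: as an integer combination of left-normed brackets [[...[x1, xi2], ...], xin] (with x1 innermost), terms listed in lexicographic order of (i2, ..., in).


In the tensor algebra, words opening x1 carry the x1-anchored form.
Composite bracket: [x4, [x1, [x3, x2]]]
Under [a, b] = ab - ba we get 8 signed associative words (2^3 = 8).
Coefficients come from the x1-initial words:
  x1x2x3x4 (sign +1) contributes +[[[x1, x2], x3], x4]
  x1x3x2x4 (sign -1) contributes -[[[x1, x3], x2], x4]

[[[x1, x2], x3], x4] - [[[x1, x3], x2], x4]


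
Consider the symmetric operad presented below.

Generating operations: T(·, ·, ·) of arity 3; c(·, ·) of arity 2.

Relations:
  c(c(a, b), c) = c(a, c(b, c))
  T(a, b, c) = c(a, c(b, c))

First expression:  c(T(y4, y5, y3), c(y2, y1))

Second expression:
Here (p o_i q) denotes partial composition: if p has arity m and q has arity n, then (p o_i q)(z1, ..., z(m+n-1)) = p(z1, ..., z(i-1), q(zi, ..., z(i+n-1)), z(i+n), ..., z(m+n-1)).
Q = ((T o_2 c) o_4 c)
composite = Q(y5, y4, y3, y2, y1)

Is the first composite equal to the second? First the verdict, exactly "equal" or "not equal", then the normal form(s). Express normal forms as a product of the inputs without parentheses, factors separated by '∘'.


not equal — first y4 ∘ y5 ∘ y3 ∘ y2 ∘ y1, second y5 ∘ y4 ∘ y3 ∘ y2 ∘ y1

The first expression reduces to y4 ∘ y5 ∘ y3 ∘ y2 ∘ y1
The second expression reduces to y5 ∘ y4 ∘ y3 ∘ y2 ∘ y1
Distinct normal forms: not equal.


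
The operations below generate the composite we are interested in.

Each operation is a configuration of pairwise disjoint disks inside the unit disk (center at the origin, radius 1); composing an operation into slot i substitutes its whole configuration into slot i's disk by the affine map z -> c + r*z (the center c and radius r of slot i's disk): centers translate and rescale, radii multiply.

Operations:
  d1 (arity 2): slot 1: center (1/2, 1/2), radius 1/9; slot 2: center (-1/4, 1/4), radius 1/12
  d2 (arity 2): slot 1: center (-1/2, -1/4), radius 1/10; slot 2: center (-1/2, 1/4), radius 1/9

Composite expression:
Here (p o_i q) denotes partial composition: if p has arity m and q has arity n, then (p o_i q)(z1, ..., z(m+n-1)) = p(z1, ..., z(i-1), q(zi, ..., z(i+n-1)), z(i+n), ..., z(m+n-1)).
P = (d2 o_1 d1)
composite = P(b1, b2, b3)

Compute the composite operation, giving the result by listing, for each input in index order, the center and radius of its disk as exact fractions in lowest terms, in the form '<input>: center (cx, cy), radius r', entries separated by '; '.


Each b-disk chains the slot maps above it in d2; radii multiply.
b1 passes through 2 substitutions, ending at center (-9/20, -1/5), radius 1/90
b2 passes through 2 substitutions, ending at center (-21/40, -9/40), radius 1/120
b3 passes through 1 substitution, ending at center (-1/2, 1/4), radius 1/9

b1: center (-9/20, -1/5), radius 1/90; b2: center (-21/40, -9/40), radius 1/120; b3: center (-1/2, 1/4), radius 1/9
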